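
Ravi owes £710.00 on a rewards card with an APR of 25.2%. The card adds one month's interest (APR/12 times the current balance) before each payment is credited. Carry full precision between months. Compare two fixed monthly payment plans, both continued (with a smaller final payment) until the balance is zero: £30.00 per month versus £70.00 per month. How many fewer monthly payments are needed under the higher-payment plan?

Monthly rate r = 25.2%/12 = 2.1% = 0.021.
At £30.00/mo: n = ⌈−ln(1 − rB₀/P)/ln(1+r)⌉ = 34 payments (last £1.96); total interest = total paid − £710.00 = £281.96.
At £70.00/mo: 12 payments (last £36.96); total interest £96.96.
Payments saved = 34 − 12 = 22.

22 fewer payments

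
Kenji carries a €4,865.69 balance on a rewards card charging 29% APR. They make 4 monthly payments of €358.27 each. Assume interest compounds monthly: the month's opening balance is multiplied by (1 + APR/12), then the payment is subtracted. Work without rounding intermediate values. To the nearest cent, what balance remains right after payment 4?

€3,867.50

Monthly rate r = 29%/12 = 2.41667% = 0.0241667.
Each month: B ← B·(1+r) − €358.27.
Month 1: interest €117.59; balance after payment €4,625.01.
Month 2: interest €111.77; balance after payment €4,378.51.
Month 3: interest €105.81; balance after payment €4,126.05.
Month 4: interest €99.71; balance after payment €3,867.50.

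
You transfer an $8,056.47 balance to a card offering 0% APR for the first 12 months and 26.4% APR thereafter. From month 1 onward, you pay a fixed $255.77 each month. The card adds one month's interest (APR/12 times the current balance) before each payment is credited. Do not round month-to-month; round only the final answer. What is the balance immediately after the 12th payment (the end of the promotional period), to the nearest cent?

Promo months 1–12 at r₀ = 0%/12 = 0; months 13+ at r₁ = 26.4%/12 = 0.022.
After month 12 (no interest yet): B = $8,056.47 − 12·$255.77 = $4,987.23.

$4,987.23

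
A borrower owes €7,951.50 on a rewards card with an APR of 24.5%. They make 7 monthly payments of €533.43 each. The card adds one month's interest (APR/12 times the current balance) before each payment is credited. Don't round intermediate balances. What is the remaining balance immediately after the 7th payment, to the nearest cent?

Monthly rate r = 24.5%/12 = 2.04167% = 0.0204167.
Each month: B ← B·(1+r) − €533.43.
Month 1: interest €162.34; balance after payment €7,580.41.
Month 2: interest €154.77; balance after payment €7,201.75.
Month 3: interest €147.04; balance after payment €6,815.36.
Month 4: interest €139.15; balance after payment €6,421.07.
Month 5: interest €131.10; balance after payment €6,018.74.
Month 6: interest €122.88; balance after payment €5,608.19.
Month 7: interest €114.50; balance after payment €5,189.26.

€5,189.26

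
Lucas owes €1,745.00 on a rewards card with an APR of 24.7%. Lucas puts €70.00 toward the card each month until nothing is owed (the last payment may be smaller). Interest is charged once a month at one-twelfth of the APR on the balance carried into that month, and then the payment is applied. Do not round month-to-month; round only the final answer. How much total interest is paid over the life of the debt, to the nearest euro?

Monthly rate r = 24.7%/12 = 2.05833% = 0.0205833.
Payoff takes n = ⌈−ln(1 − rB₀/P)/ln(1+r)⌉ = ⌈35.325⌉ = 36 payments; the last is €22.90.
Total paid = 35·€70.00 + €22.90 = €2,472.90.
Total interest = total paid − principal = €2,472.90 − €1,745.00 = €727.90.

€728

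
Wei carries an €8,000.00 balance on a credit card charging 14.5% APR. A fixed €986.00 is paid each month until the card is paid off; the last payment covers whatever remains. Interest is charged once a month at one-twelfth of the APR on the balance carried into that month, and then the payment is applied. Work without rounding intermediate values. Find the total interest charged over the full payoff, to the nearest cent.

€472.03

Monthly rate r = 14.5%/12 = 1.20833% = 0.0120833.
Payoff takes n = ⌈−ln(1 − rB₀/P)/ln(1+r)⌉ = ⌈8.591⌉ = 9 payments; the last is €584.03.
Total paid = 8·€986.00 + €584.03 = €8,472.03.
Total interest = total paid − principal = €8,472.03 − €8,000.00 = €472.03.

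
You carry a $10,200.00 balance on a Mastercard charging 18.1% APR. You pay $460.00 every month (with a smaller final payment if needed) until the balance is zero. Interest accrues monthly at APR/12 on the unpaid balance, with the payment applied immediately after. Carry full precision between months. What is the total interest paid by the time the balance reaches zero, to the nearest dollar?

Monthly rate r = 18.1%/12 = 1.50833% = 0.0150833.
Payoff takes n = ⌈−ln(1 − rB₀/P)/ln(1+r)⌉ = ⌈27.197⌉ = 28 payments; the last is $90.95.
Total paid = 27·$460.00 + $90.95 = $12,510.95.
Total interest = total paid − principal = $12,510.95 − $10,200.00 = $2,310.95.

$2,311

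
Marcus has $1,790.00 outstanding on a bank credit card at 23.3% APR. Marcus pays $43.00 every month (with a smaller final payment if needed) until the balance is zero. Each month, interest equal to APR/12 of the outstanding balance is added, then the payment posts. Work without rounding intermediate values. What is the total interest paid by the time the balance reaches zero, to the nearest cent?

$1,903.27

Monthly rate r = 23.3%/12 = 1.94167% = 0.0194167.
Payoff takes n = ⌈−ln(1 − rB₀/P)/ln(1+r)⌉ = ⌈85.889⌉ = 86 payments; the last is $38.27.
Total paid = 85·$43.00 + $38.27 = $3,693.27.
Total interest = total paid − principal = $3,693.27 − $1,790.00 = $1,903.27.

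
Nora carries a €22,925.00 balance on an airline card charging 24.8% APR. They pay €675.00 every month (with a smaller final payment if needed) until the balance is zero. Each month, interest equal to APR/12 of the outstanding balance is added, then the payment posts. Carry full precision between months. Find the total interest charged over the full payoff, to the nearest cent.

Monthly rate r = 24.8%/12 = 2.06667% = 0.0206667.
Payoff takes n = ⌈−ln(1 − rB₀/P)/ln(1+r)⌉ = ⌈59.167⌉ = 60 payments; the last is €114.01.
Total paid = 59·€675.00 + €114.01 = €39,939.01.
Total interest = total paid − principal = €39,939.01 − €22,925.00 = €17,014.01.

€17,014.01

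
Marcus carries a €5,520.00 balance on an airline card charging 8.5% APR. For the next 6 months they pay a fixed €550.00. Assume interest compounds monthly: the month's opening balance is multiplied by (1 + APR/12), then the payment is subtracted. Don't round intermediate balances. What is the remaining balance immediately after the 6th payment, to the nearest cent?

€2,399.80

Monthly rate r = 8.5%/12 = 0.708333% = 0.00708333.
Each month: B ← B·(1+r) − €550.00.
Month 1: interest €39.10; balance after payment €5,009.10.
Month 2: interest €35.48; balance after payment €4,494.58.
Month 3: interest €31.84; balance after payment €3,976.42.
Month 4: interest €28.17; balance after payment €3,454.58.
Month 5: interest €24.47; balance after payment €2,929.05.
Month 6: interest €20.75; balance after payment €2,399.80.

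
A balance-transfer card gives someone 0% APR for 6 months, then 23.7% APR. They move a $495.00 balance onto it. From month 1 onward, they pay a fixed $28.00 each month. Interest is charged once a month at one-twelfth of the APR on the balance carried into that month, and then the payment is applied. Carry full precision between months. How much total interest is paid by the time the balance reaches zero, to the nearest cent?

$48.47

Promo months 1–6 at r₀ = 0%/12 = 0; months 7+ at r₁ = 23.7%/12 = 0.01975.
After month 6 (no interest yet): B = $495.00 − 6·$28.00 = $327.00.
Then at r₁ with $28.00/mo: n₂ = −ln(1 − r₁·B/P)/ln(1+r₁) ≈ 13.41 → 14 more payments.
Total paid = 19·$28.00 + $11.47 = $543.47; interest = $543.47 − $495.00 = $48.47.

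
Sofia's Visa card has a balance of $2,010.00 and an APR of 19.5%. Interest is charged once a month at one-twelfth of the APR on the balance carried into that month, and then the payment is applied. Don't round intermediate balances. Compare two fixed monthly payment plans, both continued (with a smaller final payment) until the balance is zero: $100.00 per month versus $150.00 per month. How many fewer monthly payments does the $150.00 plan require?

9 fewer payments

Monthly rate r = 19.5%/12 = 1.625% = 0.01625.
At $100.00/mo: n = ⌈−ln(1 − rB₀/P)/ln(1+r)⌉ = 25 payments (last $53.48); total interest = total paid − $2,010.00 = $443.48.
At $150.00/mo: 16 payments (last $35.49); total interest $275.49.
Payments saved = 25 − 16 = 9.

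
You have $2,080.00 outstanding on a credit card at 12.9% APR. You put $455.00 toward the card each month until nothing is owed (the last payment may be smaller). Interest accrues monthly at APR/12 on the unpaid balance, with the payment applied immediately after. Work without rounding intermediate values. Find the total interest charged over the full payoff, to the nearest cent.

Monthly rate r = 12.9%/12 = 1.075% = 0.01075.
Payoff takes n = ⌈−ln(1 − rB₀/P)/ln(1+r)⌉ = ⌈4.713⌉ = 5 payments; the last is $324.79.
Total paid = 4·$455.00 + $324.79 = $2,144.79.
Total interest = total paid − principal = $2,144.79 − $2,080.00 = $64.79.

$64.79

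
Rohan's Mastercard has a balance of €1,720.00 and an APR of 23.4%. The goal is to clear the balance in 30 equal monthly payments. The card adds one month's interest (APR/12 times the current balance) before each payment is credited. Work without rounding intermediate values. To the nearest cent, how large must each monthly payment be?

€76.27

Monthly rate r = 23.4%/12 = 1.95% = 0.0195.
Level-payment amortization: P = B₀·r / (1 − (1+r)^(−n)) = 1720.00·0.0195 / (1 − 1.0195^(−30)).
Denominator 1 − (1+r)^(−30) = 0.439748412.
P = 33.54 / 0.439748412 ≈ 76.27.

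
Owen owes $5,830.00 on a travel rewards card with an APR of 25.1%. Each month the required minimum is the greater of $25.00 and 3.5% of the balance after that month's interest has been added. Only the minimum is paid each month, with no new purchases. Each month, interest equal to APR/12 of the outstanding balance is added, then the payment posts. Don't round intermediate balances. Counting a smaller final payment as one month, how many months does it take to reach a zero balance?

185 months

Monthly rate r = 25.1%/12 = 2.09167% = 0.0209167.
While 3.5% of the post-interest balance exceeds $25.00, each month B ← (B·(1+r))·(1 − 0.035), i.e. B shrinks by the factor (1+r)·0.965 = 0.98518.
This holds for months 1–143. Entering month 144 the balance is $689.74; 3.5% of the post-interest balance is now below $25.00, so the flat $25.00 minimum applies from here.
From month 144 a fixed $25.00 at rate r clears $689.74 in 42 more payments. Total: 143 + 42 = 185 months.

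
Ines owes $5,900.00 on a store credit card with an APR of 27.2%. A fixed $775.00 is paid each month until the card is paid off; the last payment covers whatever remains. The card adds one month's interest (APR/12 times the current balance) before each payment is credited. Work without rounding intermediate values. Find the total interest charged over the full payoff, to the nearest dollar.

$652

Monthly rate r = 27.2%/12 = 2.26667% = 0.0226667.
Payoff takes n = ⌈−ln(1 − rB₀/P)/ln(1+r)⌉ = ⌈8.451⌉ = 9 payments; the last is $351.69.
Total paid = 8·$775.00 + $351.69 = $6,551.69.
Total interest = total paid − principal = $6,551.69 − $5,900.00 = $651.69.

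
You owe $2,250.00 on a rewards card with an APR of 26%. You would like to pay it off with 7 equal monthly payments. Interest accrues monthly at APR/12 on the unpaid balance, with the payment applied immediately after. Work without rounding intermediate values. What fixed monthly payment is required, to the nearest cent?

$349.88

Monthly rate r = 26%/12 = 2.16667% = 0.0216667.
Level-payment amortization: P = B₀·r / (1 − (1+r)^(−n)) = 2250.00·0.0216667 / (1 − 1.02167^(−7)).
Denominator 1 − (1+r)^(−7) = 0.139332446.
P = 48.75 / 0.139332446 ≈ 349.88.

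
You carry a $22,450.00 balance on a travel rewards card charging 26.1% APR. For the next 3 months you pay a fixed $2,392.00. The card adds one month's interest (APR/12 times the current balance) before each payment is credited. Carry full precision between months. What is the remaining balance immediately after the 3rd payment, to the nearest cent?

$16,613.74

Monthly rate r = 26.1%/12 = 2.175% = 0.02175.
Each month: B ← B·(1+r) − $2,392.00.
Month 1: interest $488.29; balance after payment $20,546.29.
Month 2: interest $446.88; balance after payment $18,601.17.
Month 3: interest $404.58; balance after payment $16,613.74.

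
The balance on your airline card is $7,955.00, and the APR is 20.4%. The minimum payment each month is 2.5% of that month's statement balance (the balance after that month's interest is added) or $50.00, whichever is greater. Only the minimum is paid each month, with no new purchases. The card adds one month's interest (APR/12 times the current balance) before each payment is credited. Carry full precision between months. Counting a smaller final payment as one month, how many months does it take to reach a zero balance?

231 months

Monthly rate r = 20.4%/12 = 1.7% = 0.017.
While 2.5% of the post-interest balance exceeds $50.00, each month B ← (B·(1+r))·(1 − 0.025), i.e. B shrinks by the factor (1+r)·0.975 = 0.99157.
This holds for months 1–166. Entering month 167 the balance is $1,952.92; 2.5% of the post-interest balance is now below $50.00, so the flat $50.00 minimum applies from here.
From month 167 a fixed $50.00 at rate r clears $1,952.92 in 65 more payments. Total: 166 + 65 = 231 months.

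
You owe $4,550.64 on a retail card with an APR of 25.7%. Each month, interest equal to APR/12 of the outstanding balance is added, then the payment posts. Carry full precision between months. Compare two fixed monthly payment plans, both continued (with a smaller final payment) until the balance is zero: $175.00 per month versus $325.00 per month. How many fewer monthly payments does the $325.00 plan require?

Monthly rate r = 25.7%/12 = 2.14167% = 0.0214167.
At $175.00/mo: n = ⌈−ln(1 − rB₀/P)/ln(1+r)⌉ = 39 payments (last $72.67); total interest = total paid − $4,550.64 = $2,172.03.
At $325.00/mo: 17 payments (last $268.10); total interest $917.46.
Payments saved = 39 − 17 = 22.

22 fewer payments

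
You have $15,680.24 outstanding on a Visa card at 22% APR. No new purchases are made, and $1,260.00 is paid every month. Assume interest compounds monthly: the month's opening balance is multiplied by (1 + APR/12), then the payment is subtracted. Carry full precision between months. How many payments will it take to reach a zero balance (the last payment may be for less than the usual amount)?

15 months

Monthly rate r = 22%/12 = 1.83333% = 0.0183333.
Recurrence: B ← B·(1+r) − $1,260.00.
Month 1: interest $287.47; balance after payment $14,707.71.
Month 2: interest $269.64; balance after payment $13,717.35.
Closed form: n = −ln(1 − rB₀/P)/ln(1+r) = −ln(0.77185)/ln(1.01833) ≈ 14.255, so the balance reaches zero during payment 15.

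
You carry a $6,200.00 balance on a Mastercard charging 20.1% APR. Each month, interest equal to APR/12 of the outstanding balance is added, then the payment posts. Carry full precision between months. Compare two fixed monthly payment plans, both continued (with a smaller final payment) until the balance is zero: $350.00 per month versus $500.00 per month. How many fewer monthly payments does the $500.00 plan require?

7 fewer payments

Monthly rate r = 20.1%/12 = 1.675% = 0.01675.
At $350.00/mo: n = ⌈−ln(1 − rB₀/P)/ln(1+r)⌉ = 22 payments (last $66.93); total interest = total paid − $6,200.00 = $1,216.93.
At $500.00/mo: 15 payments (last $7.81); total interest $807.81.
Payments saved = 22 − 15 = 7.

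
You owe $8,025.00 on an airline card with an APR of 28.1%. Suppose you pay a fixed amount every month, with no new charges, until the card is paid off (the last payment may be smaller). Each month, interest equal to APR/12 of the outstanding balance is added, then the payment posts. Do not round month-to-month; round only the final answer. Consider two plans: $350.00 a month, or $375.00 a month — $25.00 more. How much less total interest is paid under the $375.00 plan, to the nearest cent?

Monthly rate r = 28.1%/12 = 2.34167% = 0.0234167.
At $350.00/mo: n = ⌈−ln(1 − rB₀/P)/ln(1+r)⌉ = 34 payments (last $91.42); total interest = total paid − $8,025.00 = $3,616.42.
At $375.00/mo: 31 payments (last $16.09); total interest $3,241.09.
Interest saved = $3,616.42 − $3,241.09 = $375.33.

$375.33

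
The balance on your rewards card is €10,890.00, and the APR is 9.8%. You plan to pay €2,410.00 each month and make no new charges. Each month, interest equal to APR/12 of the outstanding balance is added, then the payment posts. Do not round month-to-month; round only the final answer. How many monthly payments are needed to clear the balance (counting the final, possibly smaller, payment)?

Monthly rate r = 9.8%/12 = 0.816667% = 0.00816667.
Recurrence: B ← B·(1+r) − €2,410.00.
Month 1: interest €88.94; balance after payment €8,568.93.
Month 2: interest €69.98; balance after payment €6,228.91.
Month 3: interest €50.87; balance after payment €3,869.78.
Month 4: interest €31.60; balance after payment €1,491.39.
Month 5: interest €12.18; balance after payment €0.00.

5 months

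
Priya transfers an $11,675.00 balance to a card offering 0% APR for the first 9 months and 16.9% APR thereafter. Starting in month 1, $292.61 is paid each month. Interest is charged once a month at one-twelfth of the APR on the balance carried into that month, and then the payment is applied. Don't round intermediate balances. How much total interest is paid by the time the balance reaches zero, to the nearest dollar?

$2,911

Promo months 1–9 at r₀ = 0%/12 = 0; months 10+ at r₁ = 16.9%/12 = 0.0140833.
After month 9 (no interest yet): B = $11,675.00 − 9·$292.61 = $9,041.51.
Then at r₁ with $292.61/mo: n₂ = −ln(1 − r₁·B/P)/ln(1+r₁) ≈ 40.85 → 41 more payments.
Total paid = 49·$292.61 + $247.66 = $14,585.55; interest = $14,585.55 − $11,675.00 = $2,910.55.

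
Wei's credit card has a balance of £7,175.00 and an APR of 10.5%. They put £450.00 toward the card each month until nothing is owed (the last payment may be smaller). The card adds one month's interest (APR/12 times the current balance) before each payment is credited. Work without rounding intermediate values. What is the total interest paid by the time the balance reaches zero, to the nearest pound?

£587

Monthly rate r = 10.5%/12 = 0.875% = 0.00875.
Payoff takes n = ⌈−ln(1 − rB₀/P)/ln(1+r)⌉ = ⌈17.247⌉ = 18 payments; the last is £111.67.
Total paid = 17·£450.00 + £111.67 = £7,761.67.
Total interest = total paid − principal = £7,761.67 − £7,175.00 = £586.67.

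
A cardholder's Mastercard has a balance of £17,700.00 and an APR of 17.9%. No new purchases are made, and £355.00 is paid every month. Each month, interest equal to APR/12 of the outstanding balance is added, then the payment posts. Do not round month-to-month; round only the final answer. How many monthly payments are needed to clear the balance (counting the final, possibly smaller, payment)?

Monthly rate r = 17.9%/12 = 1.49167% = 0.0149167.
Recurrence: B ← B·(1+r) − £355.00.
Month 1: interest £264.02; balance after payment £17,609.03.
Month 2: interest £262.67; balance after payment £17,516.69.
Closed form: n = −ln(1 − rB₀/P)/ln(1+r) = −ln(0.25627)/ln(1.01492) ≈ 91.955, so the balance reaches zero during payment 92.

92 payments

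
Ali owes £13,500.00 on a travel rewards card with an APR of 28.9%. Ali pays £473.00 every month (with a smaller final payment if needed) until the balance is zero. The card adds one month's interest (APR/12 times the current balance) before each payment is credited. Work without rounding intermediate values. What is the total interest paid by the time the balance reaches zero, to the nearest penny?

£9,610.72

Monthly rate r = 28.9%/12 = 2.40833% = 0.0240833.
Payoff takes n = ⌈−ln(1 − rB₀/P)/ln(1+r)⌉ = ⌈48.858⌉ = 49 payments; the last is £406.72.
Total paid = 48·£473.00 + £406.72 = £23,110.72.
Total interest = total paid − principal = £23,110.72 − £13,500.00 = £9,610.72.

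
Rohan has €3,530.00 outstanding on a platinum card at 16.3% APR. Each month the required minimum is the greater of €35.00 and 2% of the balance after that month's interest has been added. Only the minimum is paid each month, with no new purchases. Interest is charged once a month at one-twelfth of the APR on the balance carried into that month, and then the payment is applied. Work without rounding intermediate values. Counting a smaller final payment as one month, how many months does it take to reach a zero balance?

Monthly rate r = 16.3%/12 = 1.35833% = 0.0135833.
While 2% of the post-interest balance exceeds €35.00, each month B ← (B·(1+r))·(1 − 0.02), i.e. B shrinks by the factor (1+r)·0.98 = 0.99331.
This holds for months 1–107. Entering month 108 the balance is €1,721.58; 2% of the post-interest balance is now below €35.00, so the flat €35.00 minimum applies from here.
From month 108 a fixed €35.00 at rate r clears €1,721.58 in 82 more payments. Total: 107 + 82 = 189 months.

189 months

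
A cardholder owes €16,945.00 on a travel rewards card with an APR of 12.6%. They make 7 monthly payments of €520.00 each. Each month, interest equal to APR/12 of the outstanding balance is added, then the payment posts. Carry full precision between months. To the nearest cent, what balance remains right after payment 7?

€14,473.70

Monthly rate r = 12.6%/12 = 1.05% = 0.0105.
Each month: B ← B·(1+r) − €520.00.
Month 1: interest €177.92; balance after payment €16,602.92.
Month 2: interest €174.33; balance after payment €16,257.25.
Month 3: interest €170.70; balance after payment €15,907.95.
Month 4: interest €167.03; balance after payment €15,554.99.
Month 5: interest €163.33; balance after payment €15,198.32.
Month 6: interest €159.58; balance after payment €14,837.90.
Month 7: interest €155.80; balance after payment €14,473.70.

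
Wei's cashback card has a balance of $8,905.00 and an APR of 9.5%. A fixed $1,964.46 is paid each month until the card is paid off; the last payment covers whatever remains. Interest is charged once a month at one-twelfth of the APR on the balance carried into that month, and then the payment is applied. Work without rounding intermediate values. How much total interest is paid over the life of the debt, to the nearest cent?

$201.36

Monthly rate r = 9.5%/12 = 0.791667% = 0.00791667.
Payoff takes n = ⌈−ln(1 − rB₀/P)/ln(1+r)⌉ = ⌈4.635⌉ = 5 payments; the last is $1,248.52.
Total paid = 4·$1,964.46 + $1,248.52 = $9,106.36.
Total interest = total paid − principal = $9,106.36 − $8,905.00 = $201.36.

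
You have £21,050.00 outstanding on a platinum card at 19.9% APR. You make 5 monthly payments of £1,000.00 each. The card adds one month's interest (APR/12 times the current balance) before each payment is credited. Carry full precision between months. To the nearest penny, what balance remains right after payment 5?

Monthly rate r = 19.9%/12 = 1.65833% = 0.0165833.
Each month: B ← B·(1+r) − £1,000.00.
Month 1: interest £349.08; balance after payment £20,399.08.
Month 2: interest £338.28; balance after payment £19,737.36.
Month 3: interest £327.31; balance after payment £19,064.68.
Month 4: interest £316.16; balance after payment £18,380.83.
Month 5: interest £304.82; balance after payment £17,685.65.

£17,685.65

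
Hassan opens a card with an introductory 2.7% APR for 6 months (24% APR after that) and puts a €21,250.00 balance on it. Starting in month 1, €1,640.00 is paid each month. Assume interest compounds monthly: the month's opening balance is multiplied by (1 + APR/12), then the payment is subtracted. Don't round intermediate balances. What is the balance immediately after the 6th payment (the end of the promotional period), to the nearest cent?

€11,642.98

Promo months 1–6 at r₀ = 2.7%/12 = 0.00225; months 7+ at r₁ = 24%/12 = 0.02.
After month 6: iterate B ← B·(1+r₀) − €1,640.00 for 6 months → €11,642.98.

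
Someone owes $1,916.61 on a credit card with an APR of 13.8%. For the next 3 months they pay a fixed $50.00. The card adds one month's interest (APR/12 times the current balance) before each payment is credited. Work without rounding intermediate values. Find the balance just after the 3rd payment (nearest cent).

$1,831.76

Monthly rate r = 13.8%/12 = 1.15% = 0.0115.
Each month: B ← B·(1+r) − $50.00.
Month 1: interest $22.04; balance after payment $1,888.65.
Month 2: interest $21.72; balance after payment $1,860.37.
Month 3: interest $21.39; balance after payment $1,831.76.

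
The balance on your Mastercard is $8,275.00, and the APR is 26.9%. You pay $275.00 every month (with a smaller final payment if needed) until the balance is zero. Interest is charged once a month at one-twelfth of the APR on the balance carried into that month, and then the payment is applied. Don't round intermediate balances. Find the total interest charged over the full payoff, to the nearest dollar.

$5,650

Monthly rate r = 26.9%/12 = 2.24167% = 0.0224167.
Payoff takes n = ⌈−ln(1 − rB₀/P)/ln(1+r)⌉ = ⌈50.634⌉ = 51 payments; the last is $175.04.
Total paid = 50·$275.00 + $175.04 = $13,925.04.
Total interest = total paid − principal = $13,925.04 − $8,275.00 = $5,650.04.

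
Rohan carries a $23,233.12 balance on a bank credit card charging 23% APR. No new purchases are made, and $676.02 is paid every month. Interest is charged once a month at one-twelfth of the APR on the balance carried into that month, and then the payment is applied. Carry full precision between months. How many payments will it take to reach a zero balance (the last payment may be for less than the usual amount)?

57 payments

Monthly rate r = 23%/12 = 1.91667% = 0.0191667.
Recurrence: B ← B·(1+r) − $676.02.
Month 1: interest $445.30; balance after payment $23,002.40.
Month 2: interest $440.88; balance after payment $22,767.26.
Closed form: n = −ln(1 − rB₀/P)/ln(1+r) = −ln(0.34129)/ln(1.01917) ≈ 56.624, so the balance reaches zero during payment 57.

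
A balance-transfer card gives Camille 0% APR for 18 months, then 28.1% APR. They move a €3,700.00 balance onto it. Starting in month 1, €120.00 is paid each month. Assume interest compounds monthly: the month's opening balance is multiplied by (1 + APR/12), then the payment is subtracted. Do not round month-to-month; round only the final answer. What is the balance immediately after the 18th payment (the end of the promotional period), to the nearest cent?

Promo months 1–18 at r₀ = 0%/12 = 0; months 19+ at r₁ = 28.1%/12 = 0.0234167.
After month 18 (no interest yet): B = €3,700.00 − 18·€120.00 = €1,540.00.

€1,540.00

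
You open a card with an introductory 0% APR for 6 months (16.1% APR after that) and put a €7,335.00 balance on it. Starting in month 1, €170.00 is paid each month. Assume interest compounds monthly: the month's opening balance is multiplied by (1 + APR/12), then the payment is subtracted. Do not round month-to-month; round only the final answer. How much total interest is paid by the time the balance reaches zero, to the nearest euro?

Promo months 1–6 at r₀ = 0%/12 = 0; months 7+ at r₁ = 16.1%/12 = 0.0134167.
After month 6 (no interest yet): B = €7,335.00 − 6·€170.00 = €6,315.00.
Then at r₁ with €170.00/mo: n₂ = −ln(1 − r₁·B/P)/ln(1+r₁) ≈ 51.77 → 52 more payments.
Total paid = 57·€170.00 + €130.71 = €9,820.71; interest = €9,820.71 − €7,335.00 = €2,485.71.

€2,486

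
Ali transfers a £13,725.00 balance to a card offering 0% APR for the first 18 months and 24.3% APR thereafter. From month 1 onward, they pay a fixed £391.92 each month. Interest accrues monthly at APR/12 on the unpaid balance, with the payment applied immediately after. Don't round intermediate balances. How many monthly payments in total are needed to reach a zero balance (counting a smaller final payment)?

Promo months 1–18 at r₀ = 0%/12 = 0; months 19+ at r₁ = 24.3%/12 = 0.02025.
After month 18 (no interest yet): B = £13,725.00 − 18·£391.92 = £6,670.44.
Then at r₁ with £391.92/mo: n₂ = −ln(1 − r₁·B/P)/ln(1+r₁) ≈ 21.08 → 22 more payments.

40 payments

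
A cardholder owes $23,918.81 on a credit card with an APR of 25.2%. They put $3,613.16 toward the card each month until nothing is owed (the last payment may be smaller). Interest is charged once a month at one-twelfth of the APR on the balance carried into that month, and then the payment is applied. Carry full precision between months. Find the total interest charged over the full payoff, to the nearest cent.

$2,110.29

Monthly rate r = 25.2%/12 = 2.1% = 0.021.
Payoff takes n = ⌈−ln(1 − rB₀/P)/ln(1+r)⌉ = ⌈7.202⌉ = 8 payments; the last is $736.98.
Total paid = 7·$3,613.16 + $736.98 = $26,029.10.
Total interest = total paid − principal = $26,029.10 − $23,918.81 = $2,110.29.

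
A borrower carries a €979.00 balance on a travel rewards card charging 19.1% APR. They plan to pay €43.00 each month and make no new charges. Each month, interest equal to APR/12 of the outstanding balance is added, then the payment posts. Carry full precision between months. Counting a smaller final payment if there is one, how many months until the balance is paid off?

29 payments

Monthly rate r = 19.1%/12 = 1.59167% = 0.0159167.
Recurrence: B ← B·(1+r) − €43.00.
Month 1: interest €15.58; balance after payment €951.58.
Month 2: interest €15.15; balance after payment €923.73.
Closed form: n = −ln(1 − rB₀/P)/ln(1+r) = −ln(0.63762)/ln(1.01592) ≈ 28.498, so the balance reaches zero during payment 29.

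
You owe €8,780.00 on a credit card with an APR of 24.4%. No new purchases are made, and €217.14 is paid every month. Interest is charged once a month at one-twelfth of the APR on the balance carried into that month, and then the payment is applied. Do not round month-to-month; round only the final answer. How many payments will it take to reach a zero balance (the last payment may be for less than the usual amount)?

86 payments

Monthly rate r = 24.4%/12 = 2.03333% = 0.0203333.
Recurrence: B ← B·(1+r) − €217.14.
Month 1: interest €178.53; balance after payment €8,741.39.
Month 2: interest €177.74; balance after payment €8,701.99.
Closed form: n = −ln(1 − rB₀/P)/ln(1+r) = −ln(0.17783)/ln(1.02033) ≈ 85.792, so the balance reaches zero during payment 86.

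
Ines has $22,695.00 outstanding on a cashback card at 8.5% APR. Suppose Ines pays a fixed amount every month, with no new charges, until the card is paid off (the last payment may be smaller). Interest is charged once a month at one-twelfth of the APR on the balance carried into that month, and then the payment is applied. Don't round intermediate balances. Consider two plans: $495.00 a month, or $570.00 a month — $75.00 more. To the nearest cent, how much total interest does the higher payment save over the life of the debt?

$783.01

Monthly rate r = 8.5%/12 = 0.708333% = 0.00708333.
At $495.00/mo: n = ⌈−ln(1 − rB₀/P)/ln(1+r)⌉ = 56 payments (last $314.39); total interest = total paid − $22,695.00 = $4,844.39.
At $570.00/mo: 47 payments (last $536.38); total interest $4,061.38.
Interest saved = $4,844.39 − $4,061.38 = $783.01.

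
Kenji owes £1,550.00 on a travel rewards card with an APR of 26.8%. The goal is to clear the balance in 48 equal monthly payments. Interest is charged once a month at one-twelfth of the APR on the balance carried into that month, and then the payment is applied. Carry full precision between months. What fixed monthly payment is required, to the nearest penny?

Monthly rate r = 26.8%/12 = 2.23333% = 0.0223333.
Level-payment amortization: P = B₀·r / (1 − (1+r)^(−n)) = 1550.00·0.0223333 / (1 − 1.02233^(−48)).
Denominator 1 − (1+r)^(−48) = 0.653615078.
P = 34.6167 / 0.653615078 ≈ 52.96.

£52.96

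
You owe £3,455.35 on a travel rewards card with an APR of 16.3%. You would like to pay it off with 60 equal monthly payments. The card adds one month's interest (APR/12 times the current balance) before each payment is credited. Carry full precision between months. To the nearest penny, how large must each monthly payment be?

£84.58

Monthly rate r = 16.3%/12 = 1.35833% = 0.0135833.
Level-payment amortization: P = B₀·r / (1 − (1+r)^(−n)) = 3455.35·0.0135833 / (1 − 1.01358^(−60)).
Denominator 1 − (1+r)^(−60) = 0.554925863.
P = 46.9352 / 0.554925863 ≈ 84.58.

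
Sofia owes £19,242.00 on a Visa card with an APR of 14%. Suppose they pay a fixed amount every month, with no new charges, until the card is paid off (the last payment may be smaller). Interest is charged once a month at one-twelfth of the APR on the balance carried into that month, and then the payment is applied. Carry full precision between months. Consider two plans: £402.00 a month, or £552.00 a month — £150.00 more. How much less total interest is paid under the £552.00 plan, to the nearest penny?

Monthly rate r = 14%/12 = 1.16667% = 0.0116667.
At £402.00/mo: n = ⌈−ln(1 − rB₀/P)/ln(1+r)⌉ = 71 payments (last £190.70); total interest = total paid − £19,242.00 = £9,088.70.
At £552.00/mo: 46 payments (last £3.27); total interest £5,601.27.
Interest saved = £9,088.70 − £5,601.27 = £3,487.43.

£3,487.43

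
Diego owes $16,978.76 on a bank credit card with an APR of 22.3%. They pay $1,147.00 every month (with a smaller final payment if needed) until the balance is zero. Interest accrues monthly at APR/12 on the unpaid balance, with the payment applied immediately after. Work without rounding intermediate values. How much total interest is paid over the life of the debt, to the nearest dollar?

$3,064

Monthly rate r = 22.3%/12 = 1.85833% = 0.0185833.
Payoff takes n = ⌈−ln(1 − rB₀/P)/ln(1+r)⌉ = ⌈17.472⌉ = 18 payments; the last is $543.53.
Total paid = 17·$1,147.00 + $543.53 = $20,042.53.
Total interest = total paid − principal = $20,042.53 − $16,978.76 = $3,063.77.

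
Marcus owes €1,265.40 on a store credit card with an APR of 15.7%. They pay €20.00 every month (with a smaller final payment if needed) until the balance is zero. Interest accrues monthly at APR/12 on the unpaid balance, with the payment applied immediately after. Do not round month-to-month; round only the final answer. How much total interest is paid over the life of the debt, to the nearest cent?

Monthly rate r = 15.7%/12 = 1.30833% = 0.0130833.
Payoff takes n = ⌈−ln(1 − rB₀/P)/ln(1+r)⌉ = ⌈135.323⌉ = 136 payments; the last is €6.49.
Total paid = 135·€20.00 + €6.49 = €2,706.49.
Total interest = total paid − principal = €2,706.49 − €1,265.40 = €1,441.09.

€1,441.09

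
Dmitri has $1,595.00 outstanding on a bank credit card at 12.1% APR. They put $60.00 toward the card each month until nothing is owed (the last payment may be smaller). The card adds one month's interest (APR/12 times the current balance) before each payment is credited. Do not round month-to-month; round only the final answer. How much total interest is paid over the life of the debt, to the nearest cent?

Monthly rate r = 12.1%/12 = 1.00833% = 0.0100833.
Payoff takes n = ⌈−ln(1 − rB₀/P)/ln(1+r)⌉ = ⌈31.102⌉ = 32 payments; the last is $6.15.
Total paid = 31·$60.00 + $6.15 = $1,866.15.
Total interest = total paid − principal = $1,866.15 − $1,595.00 = $271.15.

$271.15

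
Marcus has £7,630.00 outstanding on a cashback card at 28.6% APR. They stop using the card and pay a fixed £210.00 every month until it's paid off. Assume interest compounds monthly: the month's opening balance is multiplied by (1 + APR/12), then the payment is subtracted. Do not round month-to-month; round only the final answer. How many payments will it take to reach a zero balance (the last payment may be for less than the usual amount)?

86 payments

Monthly rate r = 28.6%/12 = 2.38333% = 0.0238333.
Recurrence: B ← B·(1+r) − £210.00.
Month 1: interest £181.85; balance after payment £7,601.85.
Month 2: interest £181.18; balance after payment £7,573.03.
Closed form: n = −ln(1 − rB₀/P)/ln(1+r) = −ln(0.13406)/ln(1.02383) ≈ 85.316, so the balance reaches zero during payment 86.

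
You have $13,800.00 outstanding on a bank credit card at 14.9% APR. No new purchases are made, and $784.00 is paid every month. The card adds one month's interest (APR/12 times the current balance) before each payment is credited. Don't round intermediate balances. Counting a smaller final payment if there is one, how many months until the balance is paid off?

Monthly rate r = 14.9%/12 = 1.24167% = 0.0124167.
Recurrence: B ← B·(1+r) − $784.00.
Month 1: interest $171.35; balance after payment $13,187.35.
Month 2: interest $163.74; balance after payment $12,567.09.
Closed form: n = −ln(1 − rB₀/P)/ln(1+r) = −ln(0.78144)/ln(1.01242) ≈ 19.985, so the balance reaches zero during payment 20.

20 payments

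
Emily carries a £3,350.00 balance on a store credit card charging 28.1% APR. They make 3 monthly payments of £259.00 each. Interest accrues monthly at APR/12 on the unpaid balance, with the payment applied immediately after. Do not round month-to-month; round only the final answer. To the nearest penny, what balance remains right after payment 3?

£2,795.55

Monthly rate r = 28.1%/12 = 2.34167% = 0.0234167.
Each month: B ← B·(1+r) − £259.00.
Month 1: interest £78.45; balance after payment £3,169.45.
Month 2: interest £74.22; balance after payment £2,984.66.
Month 3: interest £69.89; balance after payment £2,795.55.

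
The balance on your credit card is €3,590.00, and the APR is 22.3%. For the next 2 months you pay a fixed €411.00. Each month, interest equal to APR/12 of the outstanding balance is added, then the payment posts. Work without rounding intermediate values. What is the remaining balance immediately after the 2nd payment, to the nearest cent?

Monthly rate r = 22.3%/12 = 1.85833% = 0.0185833.
Each month: B ← B·(1+r) − €411.00.
Month 1: interest €66.71; balance after payment €3,245.71.
Month 2: interest €60.32; balance after payment €2,895.03.

€2,895.03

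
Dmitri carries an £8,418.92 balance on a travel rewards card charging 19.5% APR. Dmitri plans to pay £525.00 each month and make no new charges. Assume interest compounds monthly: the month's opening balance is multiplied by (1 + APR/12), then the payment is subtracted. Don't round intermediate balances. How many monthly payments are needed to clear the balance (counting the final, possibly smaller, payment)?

Monthly rate r = 19.5%/12 = 1.625% = 0.01625.
Recurrence: B ← B·(1+r) − £525.00.
Month 1: interest £136.81; balance after payment £8,030.73.
Month 2: interest £130.50; balance after payment £7,636.23.
Closed form: n = −ln(1 − rB₀/P)/ln(1+r) = −ln(0.73941)/ln(1.01625) ≈ 18.729, so the balance reaches zero during payment 19.

19 months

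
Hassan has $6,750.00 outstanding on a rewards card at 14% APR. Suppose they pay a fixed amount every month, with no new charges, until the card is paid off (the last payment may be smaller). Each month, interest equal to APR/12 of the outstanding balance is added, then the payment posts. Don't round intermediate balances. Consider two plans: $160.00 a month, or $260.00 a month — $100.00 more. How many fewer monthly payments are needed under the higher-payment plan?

Monthly rate r = 14%/12 = 1.16667% = 0.0116667.
At $160.00/mo: n = ⌈−ln(1 − rB₀/P)/ln(1+r)⌉ = 59 payments (last $67.72); total interest = total paid − $6,750.00 = $2,597.72.
At $260.00/mo: 32 payments (last $27.74); total interest $1,337.74.
Payments saved = 59 − 32 = 27.

27 fewer payments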